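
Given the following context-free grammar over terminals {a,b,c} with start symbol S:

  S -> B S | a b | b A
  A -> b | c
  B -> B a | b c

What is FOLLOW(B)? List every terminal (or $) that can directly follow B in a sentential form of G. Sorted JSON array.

FIRST sets, iterate to fixpoint:
round 1:
  A via A→b: +{b}
  A via A→c: +{c}
  B via B→b c: +{b}
  S via S→B S: +{b}
  S via S→a b: +{a}
  FIRST[S]={a,b}  FIRST[A]={b,c}  FIRST[B]={b}
round 2: (no change)
  FIRST[S]={a,b}  FIRST[A]={b,c}  FIRST[B]={b}

FOLLOW sets:
initialize: $ ∈ FOLLOW(S)
iter 1:
  B→B a: FOLLOW(B) ⊇ FIRST(a) = {a}; new: +{a}
  S→B S: FOLLOW(B) ⊇ FIRST(S) = {a,b}; new: +{b}
  S→b A: FOLLOW(A) ⊇ FOLLOW(S) ⊇ {$}; new: +{$}
  S: {$}  A: {$}  B: {a,b}
iter 2: (no change)
  S: {$}  A: {$}  B: {a,b}

FOLLOW(B) = ["a", "b"]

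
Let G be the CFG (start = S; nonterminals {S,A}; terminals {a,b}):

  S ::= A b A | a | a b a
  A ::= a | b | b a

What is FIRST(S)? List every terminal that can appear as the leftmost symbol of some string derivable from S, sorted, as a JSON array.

FIRST iteration:
round 1:
  A via A→a: +{a}
  A via A→b: +{b}
  S via S→A b A: +{a,b}
  S: {a,b}  A: {a,b}
round 2: (stable)
  S: {a,b}  A: {a,b}

FIRST(S) = ["a", "b"]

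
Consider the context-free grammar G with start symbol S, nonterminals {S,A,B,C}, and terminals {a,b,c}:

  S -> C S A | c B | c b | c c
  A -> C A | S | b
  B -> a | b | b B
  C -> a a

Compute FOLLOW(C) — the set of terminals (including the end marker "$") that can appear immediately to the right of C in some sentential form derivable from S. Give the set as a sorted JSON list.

FIRST iteration:
iter 1:
  A via A→b: +{b}
  B via B→a: +{a}
  B via B→b: +{b}
  C via C→a a: +{a}
  S via S→C S A: +{a}
  S via S→c B: +{c}
  FIRST(S)={a,c}  FIRST(A)={b}  FIRST(B)={a,b}  FIRST(C)={a}
iter 2:
  A via A→C A: +{a}
  A via A→S: +{c}
  FIRST(S)={a,c}  FIRST(A)={a,b,c}  FIRST(B)={a,b}  FIRST(C)={a}
iter 3: done
  FIRST(S)={a,c}  FIRST(A)={a,b,c}  FIRST(B)={a,b}  FIRST(C)={a}

FOLLOW iteration:
FOLLOW(S) := {$}
pass 1:
  A→C A: FOLLOW(C) ⊇ FIRST(A) = {a,b,c}; new: +{a,b,c}
  S→C S A: FOLLOW(S) ⊇ FIRST(A) = {a,b,c}; new: +{a,b,c}
  S→C S A: FOLLOW(A) ⊇ FOLLOW(S) ⊇ {$,a,b,c}; new: +{$,a,b,c}
  S→c B: FOLLOW(B) ⊇ FOLLOW(S) ⊇ {$,a,b,c}; new: +{$,a,b,c}
  S: {$,a,b,c}  A: {$,a,b,c}  B: {$,a,b,c}  C: {a,b,c}
pass 2: — fixpoint
  S: {$,a,b,c}  A: {$,a,b,c}  B: {$,a,b,c}  C: {a,b,c}

FOLLOW(C) = ["a", "b", "c"]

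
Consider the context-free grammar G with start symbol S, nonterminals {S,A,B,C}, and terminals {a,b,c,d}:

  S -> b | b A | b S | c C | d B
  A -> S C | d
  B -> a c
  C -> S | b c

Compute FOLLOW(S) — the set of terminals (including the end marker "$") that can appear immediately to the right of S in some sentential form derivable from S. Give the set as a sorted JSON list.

FIRST sets, iterate to fixpoint:
[1]
  A via A→d: +{d}
  B via B→a c: +{a}
  C via C→b c: +{b}
  S via S→b: +{b}
  S via S→c C: +{c}
  S via S→d B: +{d}
  S: {b,c,d}  A: {d}  B: {a}  C: {b}
[2]
  A via A→S C: +{b,c}
  C via C→S: +{c,d}
  S: {b,c,d}  A: {b,c,d}  B: {a}  C: {b,c,d}
[3] (stable)
  S: {b,c,d}  A: {b,c,d}  B: {a}  C: {b,c,d}

Compute FOLLOW by fixpoint:
FOLLOW(S) := {$}
iter 1:
  A→S C: FOLLOW(S) ⊇ FIRST(C) = {b,c,d}; new: +{b,c,d}
  S→b A: FOLLOW(A) ⊇ FOLLOW(S) ⊇ {$,b,c,d}; new: +{$,b,c,d}
  S→c C: FOLLOW(C) ⊇ FOLLOW(S) ⊇ {$,b,c,d}; new: +{$,b,c,d}
  S→d B: FOLLOW(B) ⊇ FOLLOW(S) ⊇ {$,b,c,d}; new: +{$,b,c,d}
  S: {$,b,c,d}  A: {$,b,c,d}  B: {$,b,c,d}  C: {$,b,c,d}
iter 2: (stable)
  S: {$,b,c,d}  A: {$,b,c,d}  B: {$,b,c,d}  C: {$,b,c,d}

FOLLOW(S) = ["$", "b", "c", "d"]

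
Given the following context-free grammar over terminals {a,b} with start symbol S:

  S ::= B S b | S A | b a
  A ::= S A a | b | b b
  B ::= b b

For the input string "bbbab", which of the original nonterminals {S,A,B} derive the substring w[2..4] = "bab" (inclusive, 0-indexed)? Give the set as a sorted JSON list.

Convert to CNF:
  S -> B X3 | S A | T1 T0
  A -> S X2 | T1 T1 | b
  B -> T1 T1
  T0 -> a
  T1 -> b
  X2 -> A T0
  X3 -> S T1

CYK fill — only the sub-triangle for w[2..4]:
  [2..2]={A,T1}  "b"  orig:{A}
  [3..3]={T0}  "a"  orig:{}
  [4..4]={A,T1}  "b"  orig:{A}
  [2..3]={S,X2}  "ba"  orig:{S}
  [3..4]=∅  "ab"
  [2..4]={S,X3}  "bab"  orig:{S}

Original NTs in T[2,4] deriving "bab": ["S"]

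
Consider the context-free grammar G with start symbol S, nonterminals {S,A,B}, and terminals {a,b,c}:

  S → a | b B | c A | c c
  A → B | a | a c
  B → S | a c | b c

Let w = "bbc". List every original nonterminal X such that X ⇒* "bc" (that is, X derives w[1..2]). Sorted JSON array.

CNF form of G:
  S -> T1 A | T1 T1 | T2 B | a
  A -> T0 T1 | T1 A | T1 T1 | T2 B | T2 T1 | a
  B -> T0 T1 | T1 A | T1 T1 | T2 B | T2 T1 | a
  T0 -> a
  T1 -> c
  T2 -> b

Fill CYK table bottom-up, restricted to cells inside w[1..2]:
  cell(1,1) b: {T2}  orig:{}
  cell(2,2) c: {T1}  orig:{}
  cell(1,2) bc: {A,B}

Original NTs in T[1,2] deriving "bc": ["A", "B"]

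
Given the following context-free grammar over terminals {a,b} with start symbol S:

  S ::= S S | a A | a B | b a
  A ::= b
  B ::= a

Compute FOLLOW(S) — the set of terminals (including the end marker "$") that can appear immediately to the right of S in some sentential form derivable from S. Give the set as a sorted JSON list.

FIRST iteration:
[1]
  A via A→b: +{b}
  B via B→a: +{a}
  S via S→a A: +{a}
  S via S→b a: +{b}
  FIRST(S)={a,b}  FIRST(A)={b}  FIRST(B)={a}
[2] (no change)
  FIRST(S)={a,b}  FIRST(A)={b}  FIRST(B)={a}

FOLLOW sets:
seed FOLLOW(S) with $
iter 1:
  S→S S: FOLLOW(S) ⊇ FIRST(S) = {a,b}; new: +{a,b}
  S→a A: FOLLOW(A) ⊇ FOLLOW(S) ⊇ {$,a,b}; new: +{$,a,b}
  S→a B: FOLLOW(B) ⊇ FOLLOW(S) ⊇ {$,a,b}; new: +{$,a,b}
  FOLLOW[S]={$,a,b}  FOLLOW[A]={$,a,b}  FOLLOW[B]={$,a,b}
iter 2: — fixpoint
  FOLLOW[S]={$,a,b}  FOLLOW[A]={$,a,b}  FOLLOW[B]={$,a,b}

FOLLOW(S) = ["$", "a", "b"]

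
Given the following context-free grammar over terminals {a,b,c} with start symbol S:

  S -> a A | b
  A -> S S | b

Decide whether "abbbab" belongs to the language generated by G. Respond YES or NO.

CNF form of G:
  S -> T0 A | b
  A -> S S | b
  T0 -> a

CYK table (by increasing span):
  cell(0,0) a: {T0}  orig:{}
  cell(1,1) b: {A,S}
  cell(2,2) b: {A,S}
  cell(3,3) b: {A,S}
  cell(4,4) a: {T0}  orig:{}
  cell(5,5) b: {A,S}
  cell(0,1) ab: {S}
  cell(1,2) bb: {A}
  cell(2,3) bb: {A}
  cell(3,4) ba: ∅
  cell(4,5) ab: {S}
  cell(0,2) abb: {A,S}
  cell(1,3) bbb: ∅
  cell(2,4) bba: ∅
  cell(3,5) bab: {A}
  cell(0,3) abbb: {A}
  cell(1,4) bbba: ∅
  cell(2,5) bbab: ∅
  cell(0,4) abbba: ∅
  cell(1,5) bbbab: ∅
  cell(0,5) abbbab: ∅

S ∉ T[0,5] ⇒ NO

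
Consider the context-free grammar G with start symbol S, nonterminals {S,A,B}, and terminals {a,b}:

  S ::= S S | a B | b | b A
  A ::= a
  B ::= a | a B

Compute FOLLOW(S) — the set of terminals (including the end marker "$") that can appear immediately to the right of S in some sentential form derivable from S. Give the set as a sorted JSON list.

Compute FIRST by fixpoint:
[1]
  A via A→a: +{a}
  B via B→a: +{a}
  S via S→a B: +{a}
  S via S→b: +{b}
  FIRST(S)={a,b}  FIRST(A)={a}  FIRST(B)={a}
[2] (stable)
  FIRST(S)={a,b}  FIRST(A)={a}  FIRST(B)={a}

FOLLOW sets:
seed FOLLOW(S) with $
pass 1:
  S→S S: FOLLOW(S) ⊇ FIRST(S) = {a,b}; new: +{a,b}
  S→a B: FOLLOW(B) ⊇ FOLLOW(S) ⊇ {$,a,b}; new: +{$,a,b}
  S→b A: FOLLOW(A) ⊇ FOLLOW(S) ⊇ {$,a,b}; new: +{$,a,b}
  FOLLOW[S]={$,a,b}  FOLLOW[A]={$,a,b}  FOLLOW[B]={$,a,b}
pass 2: (stable)
  FOLLOW[S]={$,a,b}  FOLLOW[A]={$,a,b}  FOLLOW[B]={$,a,b}

FOLLOW(S) = ["$", "a", "b"]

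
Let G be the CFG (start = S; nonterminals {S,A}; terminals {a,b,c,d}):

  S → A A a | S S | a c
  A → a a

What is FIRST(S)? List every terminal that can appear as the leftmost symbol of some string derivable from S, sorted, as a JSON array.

Compute FIRST by fixpoint:
iter 1:
  A via A→a a: +{a}
  S via S→A A a: +{a}
  S: {a}  A: {a}
iter 2: done
  S: {a}  A: {a}

FIRST(S) = ["a"]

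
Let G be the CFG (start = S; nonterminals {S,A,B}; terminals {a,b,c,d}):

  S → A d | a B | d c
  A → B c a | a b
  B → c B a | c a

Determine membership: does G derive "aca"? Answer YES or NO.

CNF form of G:
  S -> A T3 | T1 B | T3 T0
  A -> B X4 | T1 T2
  B -> T0 T1 | T0 X5
  T0 -> c
  T1 -> a
  T2 -> b
  T3 -> d
  X4 -> T0 T1
  X5 -> B T1

CYK fill:
  T[0,0] 'a' = {T1}  orig:{}
  T[1,1] 'c' = {T0}  orig:{}
  T[2,2] 'a' = {T1}  orig:{}
  T[0,1] 'ac' = ∅
  T[1,2] 'ca' = {B,X4}  orig:{B}
  T[0,2] 'aca' = {S}

S ∈ T[0,2] ⇒ YES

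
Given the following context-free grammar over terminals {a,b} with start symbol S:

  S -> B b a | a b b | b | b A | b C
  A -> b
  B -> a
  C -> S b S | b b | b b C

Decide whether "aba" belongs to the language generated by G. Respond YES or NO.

CNF form of G:
  S -> B X4 | T0 A | T0 C | T1 X5 | b
  A -> b
  B -> a
  C -> S X2 | T0 T0 | T0 X3
  T0 -> b
  T1 -> a
  X2 -> T0 S
  X3 -> T0 C
  X4 -> T0 T1
  X5 -> T0 T0

CYK table (by increasing span):
  T[0,0] 'a' = {B,T1}  orig:{B}
  T[1,1] 'b' = {A,S,T0}  orig:{A,S}
  T[2,2] 'a' = {B,T1}  orig:{B}
  T[0,1] 'ab' = ∅
  T[1,2] 'ba' = {X4}  orig:{}
  T[0,2] 'aba' = {S}

S ∈ T[0,2] ⇒ YES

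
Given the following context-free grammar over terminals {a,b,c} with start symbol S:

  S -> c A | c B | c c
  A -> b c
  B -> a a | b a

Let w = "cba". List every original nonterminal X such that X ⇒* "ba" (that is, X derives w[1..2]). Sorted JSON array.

CNF form of G:
  S -> T1 A | T1 B | T1 T1
  A -> T0 T1
  B -> T0 T2 | T2 T2
  T0 -> b
  T1 -> c
  T2 -> a

CYK table (by increasing span), restricted to cells inside w[1..2]:
  T[1,1] 'b' = {T0}  orig:{}
  T[2,2] 'a' = {T2}  orig:{}
  T[1,2] 'ba' = {B}

Original NTs in T[1,2] deriving "ba": ["B"]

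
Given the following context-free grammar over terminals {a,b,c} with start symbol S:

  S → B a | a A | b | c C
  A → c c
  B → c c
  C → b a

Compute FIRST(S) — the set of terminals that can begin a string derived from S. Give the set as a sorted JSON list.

FIRST sets, iterate to fixpoint:
pass 1:
  A via A→c c: +{c}
  B via B→c c: +{c}
  C via C→b a: +{b}
  S via S→B a: +{c}
  S via S→a A: +{a}
  S via S→b: +{b}
  FIRST(S)={a,b,c}  FIRST(A)={c}  FIRST(B)={c}  FIRST(C)={b}
pass 2: (stable)
  FIRST(S)={a,b,c}  FIRST(A)={c}  FIRST(B)={c}  FIRST(C)={b}

FIRST(S) = ["a", "b", "c"]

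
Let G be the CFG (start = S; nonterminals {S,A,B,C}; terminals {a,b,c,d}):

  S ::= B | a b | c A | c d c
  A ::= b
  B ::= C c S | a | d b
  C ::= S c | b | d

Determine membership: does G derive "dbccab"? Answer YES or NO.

Convert to CNF:
  S -> C X5 | T0 A | T0 X6 | T1 T2 | T3 T2 | a
  A -> b
  B -> C X4 | T1 T2 | a
  C -> S T0 | b | d
  T0 -> c
  T1 -> d
  T2 -> b
  T3 -> a
  X4 -> T0 S
  X5 -> T0 S
  X6 -> T1 T0

Fill CYK table bottom-up:
  T[0,0] 'd' = {C,T1}  orig:{C}
  T[1,1] 'b' = {A,C,T2}  orig:{A,C}
  T[2,2] 'c' = {T0}  orig:{}
  T[3,3] 'c' = {T0}  orig:{}
  T[4,4] 'a' = {B,S,T3}  orig:{B,S}
  T[5,5] 'b' = {A,C,T2}  orig:{A,C}
  T[0,1] 'db' = {B,S}
  T[1,2] 'bc' = ∅
  T[2,3] 'cc' = ∅
  T[3,4] 'ca' = {X4,X5}  orig:{}
  T[4,5] 'ab' = {S}
  T[0,2] 'dbc' = {C}
  T[1,3] 'bcc' = ∅
  T[2,4] 'cca' = ∅
  T[3,5] 'cab' = {X4,X5}  orig:{}
  T[0,3] 'dbcc' = ∅
  T[1,4] 'bcca' = ∅
  T[2,5] 'ccab' = ∅
  T[0,4] 'dbcca' = {B,S}
  T[1,5] 'bccab' = ∅
  T[0,5] 'dbccab' = {B,S}

S ∈ T[0,5] ⇒ YES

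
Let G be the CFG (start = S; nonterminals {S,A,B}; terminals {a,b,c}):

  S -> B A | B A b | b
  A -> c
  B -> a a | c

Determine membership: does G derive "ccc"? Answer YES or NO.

Convert to CNF:
  S -> B A | B X2 | b
  A -> c
  B -> T0 T0 | c
  T0 -> a
  T1 -> b
  X2 -> A T1

CYK table (by increasing span):
  T[0,0] 'c' = {A,B}
  T[1,1] 'c' = {A,B}
  T[2,2] 'c' = {A,B}
  T[0,1] 'cc' = {S}
  T[1,2] 'cc' = {S}
  T[0,2] 'ccc' = ∅

S ∉ T[0,2] ⇒ NO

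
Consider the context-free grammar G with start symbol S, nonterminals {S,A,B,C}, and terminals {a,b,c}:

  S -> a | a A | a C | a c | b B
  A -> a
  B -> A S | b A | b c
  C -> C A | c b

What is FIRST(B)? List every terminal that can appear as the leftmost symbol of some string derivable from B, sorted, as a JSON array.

FIRST iteration:
iter 1:
  A via A→a: +{a}
  B via B→A S: +{a}
  B via B→b A: +{b}
  C via C→c b: +{c}
  S via S→a: +{a}
  S via S→b B: +{b}
  S: {a,b}  A: {a}  B: {a,b}  C: {c}
iter 2: done
  S: {a,b}  A: {a}  B: {a,b}  C: {c}

FIRST(B) = ["a", "b"]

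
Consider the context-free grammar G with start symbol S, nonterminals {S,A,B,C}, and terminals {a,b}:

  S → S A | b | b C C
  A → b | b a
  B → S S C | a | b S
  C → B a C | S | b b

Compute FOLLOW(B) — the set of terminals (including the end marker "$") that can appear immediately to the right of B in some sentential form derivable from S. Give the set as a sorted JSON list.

FIRST sets, iterate to fixpoint:
[1]
  A via A→b: +{b}
  B via B→a: +{a}
  B via B→b S: +{b}
  C via C→B a C: +{a,b}
  S via S→b: +{b}
  S: {b}  A: {b}  B: {a,b}  C: {a,b}
[2] (stable)
  S: {b}  A: {b}  B: {a,b}  C: {a,b}

Compute FOLLOW by fixpoint:
initialize: $ ∈ FOLLOW(S)
round 1:
  B→S S C: FOLLOW(S) ⊇ FIRST(S) = {b}; new: +{b}
  B→S S C: FOLLOW(S) ⊇ FIRST(C) = {a,b}; new: +{a}
  C→B a C: FOLLOW(B) ⊇ FIRST(a) = {a}; new: +{a}
  S→S A: FOLLOW(A) ⊇ FOLLOW(S) ⊇ {$,a,b}; new: +{$,a,b}
  S→b C C: FOLLOW(C) ⊇ FIRST(C) = {a,b}; new: +{a,b}
  S→b C C: FOLLOW(C) ⊇ FOLLOW(S) ⊇ {$,a,b}; new: +{$}
  FOLLOW(S)={$,a,b}  FOLLOW(A)={$,a,b}  FOLLOW(B)={a}  FOLLOW(C)={$,a,b}
round 2: — fixpoint
  FOLLOW(S)={$,a,b}  FOLLOW(A)={$,a,b}  FOLLOW(B)={a}  FOLLOW(C)={$,a,b}

FOLLOW(B) = ["a"]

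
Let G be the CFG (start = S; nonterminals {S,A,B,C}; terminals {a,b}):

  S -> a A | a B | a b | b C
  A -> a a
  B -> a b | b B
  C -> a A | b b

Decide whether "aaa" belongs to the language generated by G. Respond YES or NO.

CNF form of G:
  S -> T0 A | T0 B | T0 T1 | T1 C
  A -> T0 T0
  B -> T0 T1 | T1 B
  C -> T0 A | T1 T1
  T0 -> a
  T1 -> b

CYK fill:
  [0..0]={T0}  "a"  orig:{}
  [1..1]={T0}  "a"  orig:{}
  [2..2]={T0}  "a"  orig:{}
  [0..1]={A}  "aa"
  [1..2]={A}  "aa"
  [0..2]={C,S}  "aaa"

S ∈ T[0,2] ⇒ YES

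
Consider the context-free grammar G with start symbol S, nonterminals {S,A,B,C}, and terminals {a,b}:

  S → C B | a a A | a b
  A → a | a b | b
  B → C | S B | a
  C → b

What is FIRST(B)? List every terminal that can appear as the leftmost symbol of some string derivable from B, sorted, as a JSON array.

FIRST iteration:
round 1:
  A via A→a: +{a}
  A via A→b: +{b}
  B via B→a: +{a}
  C via C→b: +{b}
  S via S→C B: +{b}
  S via S→a a A: +{a}
  FIRST(S)={a,b}  FIRST(A)={a,b}  FIRST(B)={a}  FIRST(C)={b}
round 2:
  B via B→C: +{b}
  FIRST(S)={a,b}  FIRST(A)={a,b}  FIRST(B)={a,b}  FIRST(C)={b}
round 3: (no change)
  FIRST(S)={a,b}  FIRST(A)={a,b}  FIRST(B)={a,b}  FIRST(C)={b}

FIRST(B) = ["a", "b"]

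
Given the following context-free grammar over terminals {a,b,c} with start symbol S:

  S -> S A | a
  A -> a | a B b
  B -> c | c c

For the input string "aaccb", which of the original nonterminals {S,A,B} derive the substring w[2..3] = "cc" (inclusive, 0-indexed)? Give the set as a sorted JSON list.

Convert to CNF:
  S -> S A | a
  A -> T0 X3 | a
  B -> T2 T2 | c
  T0 -> a
  T1 -> b
  T2 -> c
  X3 -> B T1

CYK table (by increasing span), restricted to cells inside w[2..3]:
  T[2,2] 'c' = {B,T2}  orig:{B}
  T[3,3] 'c' = {B,T2}  orig:{B}
  T[2,3] 'cc' = {B}

Original NTs in T[2,3] deriving "cc": ["B"]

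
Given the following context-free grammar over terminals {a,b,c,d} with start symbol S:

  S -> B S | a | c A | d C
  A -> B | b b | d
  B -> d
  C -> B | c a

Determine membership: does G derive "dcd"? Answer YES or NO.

CNF form of G:
  S -> B S | T1 A | T3 C | a
  A -> T0 T0 | d
  B -> d
  C -> T1 T2 | d
  T0 -> b
  T1 -> c
  T2 -> a
  T3 -> d

CYK table (by increasing span):
  cell(0,0) d: {A,B,C,T3}  orig:{A,B,C}
  cell(1,1) c: {T1}  orig:{}
  cell(2,2) d: {A,B,C,T3}  orig:{A,B,C}
  cell(0,1) dc: ∅
  cell(1,2) cd: {S}
  cell(0,2) dcd: {S}

S ∈ T[0,2] ⇒ YES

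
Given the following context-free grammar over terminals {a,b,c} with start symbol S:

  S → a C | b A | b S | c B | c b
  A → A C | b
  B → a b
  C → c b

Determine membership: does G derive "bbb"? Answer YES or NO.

CNF form of G:
  S -> T0 C | T1 A | T1 S | T2 B | T2 T1
  A -> A C | b
  B -> T0 T1
  C -> T2 T1
  T0 -> a
  T1 -> b
  T2 -> c

CYK table (by increasing span):
  [0..0]={A,T1}  "b"  orig:{A}
  [1..1]={A,T1}  "b"  orig:{A}
  [2..2]={A,T1}  "b"  orig:{A}
  [0..1]={S}  "bb"
  [1..2]={S}  "bb"
  [0..2]={S}  "bbb"

S ∈ T[0,2] ⇒ YES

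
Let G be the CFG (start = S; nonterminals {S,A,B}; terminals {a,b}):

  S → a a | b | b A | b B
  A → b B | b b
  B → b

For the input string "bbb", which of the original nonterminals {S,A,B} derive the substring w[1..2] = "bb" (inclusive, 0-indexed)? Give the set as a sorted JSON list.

Convert to CNF:
  S -> T0 A | T0 B | T1 T1 | b
  A -> T0 B | T0 T0
  B -> b
  T0 -> b
  T1 -> a

CYK fill — only the sub-triangle for w[1..2]:
  T[1,1] 'b' = {B,S,T0}  orig:{B,S}
  T[2,2] 'b' = {B,S,T0}  orig:{B,S}
  T[1,2] 'bb' = {A,S}

Original NTs in T[1,2] deriving "bb": ["A", "S"]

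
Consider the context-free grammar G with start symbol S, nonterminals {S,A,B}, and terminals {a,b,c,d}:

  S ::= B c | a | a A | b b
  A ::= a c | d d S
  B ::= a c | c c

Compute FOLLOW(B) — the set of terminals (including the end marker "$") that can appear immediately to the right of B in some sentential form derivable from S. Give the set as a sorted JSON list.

FIRST sets, iterate to fixpoint:
[1]
  A via A→a c: +{a}
  A via A→d d S: +{d}
  B via B→a c: +{a}
  B via B→c c: +{c}
  S via S→B c: +{a,c}
  S via S→b b: +{b}
  FIRST[S]={a,b,c}  FIRST[A]={a,d}  FIRST[B]={a,c}
[2] (no change)
  FIRST[S]={a,b,c}  FIRST[A]={a,d}  FIRST[B]={a,c}

FOLLOW iteration:
seed FOLLOW(S) with $
iter 1:
  S→B c: FOLLOW(B) ⊇ FIRST(c) = {c}; new: +{c}
  S→a A: FOLLOW(A) ⊇ FOLLOW(S) ⊇ {$}; new: +{$}
  FOLLOW[S]={$}  FOLLOW[A]={$}  FOLLOW[B]={c}
iter 2: — fixpoint
  FOLLOW[S]={$}  FOLLOW[A]={$}  FOLLOW[B]={c}

FOLLOW(B) = ["c"]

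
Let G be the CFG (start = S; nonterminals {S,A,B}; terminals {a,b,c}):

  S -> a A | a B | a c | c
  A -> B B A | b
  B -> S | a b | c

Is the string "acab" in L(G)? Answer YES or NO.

Convert to CNF:
  S -> T0 A | T0 B | T0 T2 | c
  A -> B X3 | b
  B -> T0 A | T0 B | T0 T1 | T0 T2 | c
  T0 -> a
  T1 -> b
  T2 -> c
  X3 -> B A

CYK fill:
  cell(0,0) a: {T0}  orig:{}
  cell(1,1) c: {B,S,T2}  orig:{B,S}
  cell(2,2) a: {T0}  orig:{}
  cell(3,3) b: {A,T1}  orig:{A}
  cell(0,1) ac: {B,S}
  cell(1,2) ca: ∅
  cell(2,3) ab: {B,S}
  cell(0,2) aca: ∅
  cell(1,3) cab: ∅
  cell(0,3) acab: ∅

S ∉ T[0,3] ⇒ NO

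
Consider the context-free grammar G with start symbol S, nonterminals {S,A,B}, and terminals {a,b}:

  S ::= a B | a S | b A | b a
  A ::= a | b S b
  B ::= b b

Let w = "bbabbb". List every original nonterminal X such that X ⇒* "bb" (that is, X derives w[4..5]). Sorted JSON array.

Convert to CNF:
  S -> T0 A | T0 T1 | T1 B | T1 S
  A -> T0 X2 | a
  B -> T0 T0
  T0 -> b
  T1 -> a
  X2 -> S T0

CYK table (by increasing span), restricted to cells inside w[4..5]:
  T[4,4] 'b' = {T0}  orig:{}
  T[5,5] 'b' = {T0}  orig:{}
  T[4,5] 'bb' = {B}

Original NTs in T[4,5] deriving "bb": ["B"]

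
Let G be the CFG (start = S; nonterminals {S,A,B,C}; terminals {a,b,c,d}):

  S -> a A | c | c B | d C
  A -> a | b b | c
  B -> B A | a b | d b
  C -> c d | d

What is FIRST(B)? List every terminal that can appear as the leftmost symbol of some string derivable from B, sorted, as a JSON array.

Compute FIRST by fixpoint:
round 1:
  A via A→a: +{a}
  A via A→b b: +{b}
  A via A→c: +{c}
  B via B→a b: +{a}
  B via B→d b: +{d}
  C via C→c d: +{c}
  C via C→d: +{d}
  S via S→a A: +{a}
  S via S→c: +{c}
  S via S→d C: +{d}
  S: {a,c,d}  A: {a,b,c}  B: {a,d}  C: {c,d}
round 2: — fixpoint
  S: {a,c,d}  A: {a,b,c}  B: {a,d}  C: {c,d}

FIRST(B) = ["a", "d"]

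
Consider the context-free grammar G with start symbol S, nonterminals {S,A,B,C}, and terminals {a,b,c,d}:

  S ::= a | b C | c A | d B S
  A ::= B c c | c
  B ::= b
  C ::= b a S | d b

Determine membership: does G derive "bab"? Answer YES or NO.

Convert to CNF:
  S -> T0 A | T1 C | T3 X6 | a
  A -> B X4 | c
  B -> b
  C -> T1 X5 | T3 T1
  T0 -> c
  T1 -> b
  T2 -> a
  T3 -> d
  X4 -> T0 T0
  X5 -> T2 S
  X6 -> B S

CYK fill:
  [0..0]={B,T1}  "b"  orig:{B}
  [1..1]={S,T2}  "a"  orig:{S}
  [2..2]={B,T1}  "b"  orig:{B}
  [0..1]={X6}  "ba"  orig:{}
  [1..2]=∅  "ab"
  [0..2]=∅  "bab"

S ∉ T[0,2] ⇒ NO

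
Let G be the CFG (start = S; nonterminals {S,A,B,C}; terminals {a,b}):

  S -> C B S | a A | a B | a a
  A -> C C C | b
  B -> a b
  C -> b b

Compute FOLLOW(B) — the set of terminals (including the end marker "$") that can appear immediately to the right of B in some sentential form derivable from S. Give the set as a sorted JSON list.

FIRST iteration:
pass 1:
  A via A→b: +{b}
  B via B→a b: +{a}
  C via C→b b: +{b}
  S via S→C B S: +{b}
  S via S→a A: +{a}
  S: {a,b}  A: {b}  B: {a}  C: {b}
pass 2: (no change)
  S: {a,b}  A: {b}  B: {a}  C: {b}

FOLLOW iteration:
initialize: $ ∈ FOLLOW(S)
round 1:
  A→C C C: FOLLOW(C) ⊇ FIRST(C) = {b}; new: +{b}
  S→C B S: FOLLOW(C) ⊇ FIRST(B) = {a}; new: +{a}
  S→C B S: FOLLOW(B) ⊇ FIRST(S) = {a,b}; new: +{a,b}
  S→a A: FOLLOW(A) ⊇ FOLLOW(S) ⊇ {$}; new: +{$}
  S→a B: FOLLOW(B) ⊇ FOLLOW(S) ⊇ {$}; new: +{$}
  FOLLOW(S)={$}  FOLLOW(A)={$}  FOLLOW(B)={$,a,b}  FOLLOW(C)={a,b}
round 2:
  A→C C C: FOLLOW(C) ⊇ FOLLOW(A) ⊇ {$}; new: +{$}
  FOLLOW(S)={$}  FOLLOW(A)={$}  FOLLOW(B)={$,a,b}  FOLLOW(C)={$,a,b}
round 3: (no change)
  FOLLOW(S)={$}  FOLLOW(A)={$}  FOLLOW(B)={$,a,b}  FOLLOW(C)={$,a,b}

FOLLOW(B) = ["$", "a", "b"]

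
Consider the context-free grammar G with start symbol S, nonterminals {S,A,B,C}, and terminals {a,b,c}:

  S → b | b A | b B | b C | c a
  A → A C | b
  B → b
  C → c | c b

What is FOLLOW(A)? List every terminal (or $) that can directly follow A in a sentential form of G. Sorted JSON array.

FIRST sets, iterate to fixpoint:
iter 1:
  A via A→b: +{b}
  B via B→b: +{b}
  C via C→c: +{c}
  S via S→b: +{b}
  S via S→c a: +{c}
  FIRST[S]={b,c}  FIRST[A]={b}  FIRST[B]={b}  FIRST[C]={c}
iter 2: — fixpoint
  FIRST[S]={b,c}  FIRST[A]={b}  FIRST[B]={b}  FIRST[C]={c}

FOLLOW iteration:
FOLLOW(S) := {$}
[1]
  A→A C: FOLLOW(A) ⊇ FIRST(C) = {c}; new: +{c}
  A→A C: FOLLOW(C) ⊇ FOLLOW(A) ⊇ {c}; new: +{c}
  S→b A: FOLLOW(A) ⊇ FOLLOW(S) ⊇ {$}; new: +{$}
  S→b B: FOLLOW(B) ⊇ FOLLOW(S) ⊇ {$}; new: +{$}
  S→b C: FOLLOW(C) ⊇ FOLLOW(S) ⊇ {$}; new: +{$}
  FOLLOW[S]={$}  FOLLOW[A]={$,c}  FOLLOW[B]={$}  FOLLOW[C]={$,c}
[2] (no change)
  FOLLOW[S]={$}  FOLLOW[A]={$,c}  FOLLOW[B]={$}  FOLLOW[C]={$,c}

FOLLOW(A) = ["$", "c"]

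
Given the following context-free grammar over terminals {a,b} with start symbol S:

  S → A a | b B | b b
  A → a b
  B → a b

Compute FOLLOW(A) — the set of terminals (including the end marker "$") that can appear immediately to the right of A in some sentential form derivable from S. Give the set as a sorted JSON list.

FIRST iteration:
round 1:
  A via A→a b: +{a}
  B via B→a b: +{a}
  S via S→A a: +{a}
  S via S→b B: +{b}
  FIRST(S)={a,b}  FIRST(A)={a}  FIRST(B)={a}
round 2: done
  FIRST(S)={a,b}  FIRST(A)={a}  FIRST(B)={a}

FOLLOW iteration:
initialize: $ ∈ FOLLOW(S)
[1]
  S→A a: FOLLOW(A) ⊇ FIRST(a) = {a}; new: +{a}
  S→b B: FOLLOW(B) ⊇ FOLLOW(S) ⊇ {$}; new: +{$}
  FOLLOW(S)={$}  FOLLOW(A)={a}  FOLLOW(B)={$}
[2] (stable)
  FOLLOW(S)={$}  FOLLOW(A)={a}  FOLLOW(B)={$}

FOLLOW(A) = ["a"]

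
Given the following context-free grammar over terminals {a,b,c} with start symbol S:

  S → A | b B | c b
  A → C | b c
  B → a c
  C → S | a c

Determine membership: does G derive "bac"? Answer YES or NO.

Convert to CNF:
  S -> T0 T1 | T1 T2 | T2 B | T2 T1
  A -> T0 T1 | T1 T2 | T2 B | T2 T1
  B -> T0 T1
  C -> T0 T1 | T1 T2 | T2 B | T2 T1
  T0 -> a
  T1 -> c
  T2 -> b

CYK fill:
  cell(0,0) b: {T2}  orig:{}
  cell(1,1) a: {T0}  orig:{}
  cell(2,2) c: {T1}  orig:{}
  cell(0,1) ba: ∅
  cell(1,2) ac: {A,B,C,S}
  cell(0,2) bac: {A,C,S}

S ∈ T[0,2] ⇒ YES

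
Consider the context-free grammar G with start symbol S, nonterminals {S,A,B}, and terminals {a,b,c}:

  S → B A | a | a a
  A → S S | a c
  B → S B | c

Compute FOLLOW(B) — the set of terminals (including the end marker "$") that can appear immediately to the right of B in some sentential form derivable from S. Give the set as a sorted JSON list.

FIRST iteration:
iter 1:
  A via A→a c: +{a}
  B via B→c: +{c}
  S via S→B A: +{c}
  S via S→a: +{a}
  FIRST(S)={a,c}  FIRST(A)={a}  FIRST(B)={c}
iter 2:
  A via A→S S: +{c}
  B via B→S B: +{a}
  FIRST(S)={a,c}  FIRST(A)={a,c}  FIRST(B)={a,c}
iter 3: done
  FIRST(S)={a,c}  FIRST(A)={a,c}  FIRST(B)={a,c}

FOLLOW sets:
FOLLOW(S) := {$}
round 1:
  A→S S: FOLLOW(S) ⊇ FIRST(S) = {a,c}; new: +{a,c}
  S→B A: FOLLOW(B) ⊇ FIRST(A) = {a,c}; new: +{a,c}
  S→B A: FOLLOW(A) ⊇ FOLLOW(S) ⊇ {$,a,c}; new: +{$,a,c}
  S: {$,a,c}  A: {$,a,c}  B: {a,c}
round 2: (stable)
  S: {$,a,c}  A: {$,a,c}  B: {a,c}

FOLLOW(B) = ["a", "c"]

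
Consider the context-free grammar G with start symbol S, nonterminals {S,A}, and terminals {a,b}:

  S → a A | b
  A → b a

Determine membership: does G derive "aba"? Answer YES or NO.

Convert to CNF:
  S -> T1 A | b
  A -> T0 T1
  T0 -> b
  T1 -> a

Fill CYK table bottom-up:
  cell(0,0) a: {T1}  orig:{}
  cell(1,1) b: {S,T0}  orig:{S}
  cell(2,2) a: {T1}  orig:{}
  cell(0,1) ab: ∅
  cell(1,2) ba: {A}
  cell(0,2) aba: {S}

S ∈ T[0,2] ⇒ YES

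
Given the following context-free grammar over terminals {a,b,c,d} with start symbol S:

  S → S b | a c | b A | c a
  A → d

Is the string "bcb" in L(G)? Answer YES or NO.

CNF form of G:
  S -> S T0 | T0 A | T1 T2 | T2 T1
  A -> d
  T0 -> b
  T1 -> a
  T2 -> c

CYK table (by increasing span):
  [0..0]={T0}  "b"  orig:{}
  [1..1]={T2}  "c"  orig:{}
  [2..2]={T0}  "b"  orig:{}
  [0..1]=∅  "bc"
  [1..2]=∅  "cb"
  [0..2]=∅  "bcb"

S ∉ T[0,2] ⇒ NO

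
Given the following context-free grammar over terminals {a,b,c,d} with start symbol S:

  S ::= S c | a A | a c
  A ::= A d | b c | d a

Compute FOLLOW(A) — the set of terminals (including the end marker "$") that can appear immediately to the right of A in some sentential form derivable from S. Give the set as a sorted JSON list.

FIRST iteration:
iter 1:
  A via A→b c: +{b}
  A via A→d a: +{d}
  S via S→a A: +{a}
  FIRST(S)={a}  FIRST(A)={b,d}
iter 2: — fixpoint
  FIRST(S)={a}  FIRST(A)={b,d}

FOLLOW sets:
seed FOLLOW(S) with $
pass 1:
  A→A d: FOLLOW(A) ⊇ FIRST(d) = {d}; new: +{d}
  S→S c: FOLLOW(S) ⊇ FIRST(c) = {c}; new: +{c}
  S→a A: FOLLOW(A) ⊇ FOLLOW(S) ⊇ {$,c}; new: +{$,c}
  FOLLOW[S]={$,c}  FOLLOW[A]={$,c,d}
pass 2: (stable)
  FOLLOW[S]={$,c}  FOLLOW[A]={$,c,d}

FOLLOW(A) = ["$", "c", "d"]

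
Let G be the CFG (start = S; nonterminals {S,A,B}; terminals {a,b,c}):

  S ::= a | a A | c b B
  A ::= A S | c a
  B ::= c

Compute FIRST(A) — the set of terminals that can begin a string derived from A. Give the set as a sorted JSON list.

FIRST sets, iterate to fixpoint:
pass 1:
  A via A→c a: +{c}
  B via B→c: +{c}
  S via S→a: +{a}
  S via S→c b B: +{c}
  FIRST(S)={a,c}  FIRST(A)={c}  FIRST(B)={c}
pass 2: done
  FIRST(S)={a,c}  FIRST(A)={c}  FIRST(B)={c}

FIRST(A) = ["c"]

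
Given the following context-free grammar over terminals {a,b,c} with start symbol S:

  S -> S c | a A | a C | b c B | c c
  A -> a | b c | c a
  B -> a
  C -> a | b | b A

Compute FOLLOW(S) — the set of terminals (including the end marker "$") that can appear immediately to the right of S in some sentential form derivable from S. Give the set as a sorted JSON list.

Compute FIRST by fixpoint:
pass 1:
  A via A→a: +{a}
  A via A→b c: +{b}
  A via A→c a: +{c}
  B via B→a: +{a}
  C via C→a: +{a}
  C via C→b: +{b}
  S via S→a A: +{a}
  S via S→b c B: +{b}
  S via S→c c: +{c}
  FIRST(S)={a,b,c}  FIRST(A)={a,b,c}  FIRST(B)={a}  FIRST(C)={a,b}
pass 2: — fixpoint
  FIRST(S)={a,b,c}  FIRST(A)={a,b,c}  FIRST(B)={a}  FIRST(C)={a,b}

FOLLOW iteration:
initialize: $ ∈ FOLLOW(S)
round 1:
  S→S c: FOLLOW(S) ⊇ FIRST(c) = {c}; new: +{c}
  S→a A: FOLLOW(A) ⊇ FOLLOW(S) ⊇ {$,c}; new: +{$,c}
  S→a C: FOLLOW(C) ⊇ FOLLOW(S) ⊇ {$,c}; new: +{$,c}
  S→b c B: FOLLOW(B) ⊇ FOLLOW(S) ⊇ {$,c}; new: +{$,c}
  S: {$,c}  A: {$,c}  B: {$,c}  C: {$,c}
round 2: done
  S: {$,c}  A: {$,c}  B: {$,c}  C: {$,c}

FOLLOW(S) = ["$", "c"]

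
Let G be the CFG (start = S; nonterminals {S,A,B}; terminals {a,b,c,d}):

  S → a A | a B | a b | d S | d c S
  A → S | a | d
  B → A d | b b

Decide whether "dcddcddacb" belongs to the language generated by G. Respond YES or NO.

CNF form of G:
  S -> T0 A | T0 B | T0 T1 | T2 S | T2 X5
  A -> T0 A | T0 B | T0 T1 | T2 S | T2 X4 | a | d
  B -> A T2 | T1 T1
  T0 -> a
  T1 -> b
  T2 -> d
  T3 -> c
  X4 -> T3 S
  X5 -> T3 S

CYK fill:
  cell(0,0) d: {A,T2}  orig:{A}
  cell(1,1) c: {T3}  orig:{}
  cell(2,2) d: {A,T2}  orig:{A}
  cell(3,3) d: {A,T2}  orig:{A}
  cell(4,4) c: {T3}  orig:{}
  cell(5,5) d: {A,T2}  orig:{A}
  cell(6,6) d: {A,T2}  orig:{A}
  cell(7,7) a: {A,T0}  orig:{A}
  cell(8,8) c: {T3}  orig:{}
  cell(9,9) b: {T1}  orig:{}
  cell(0,1) dc: ∅
  cell(1,2) cd: ∅
  cell(2,3) dd: {B}
  cell(3,4) dc: ∅
  cell(4,5) cd: ∅
  cell(5,6) dd: {B}
  cell(6,7) da: ∅
  cell(7,8) ac: ∅
  cell(8,9) cb: ∅
  cell(0,2) dcd: ∅
  cell(1,3) cdd: ∅
  cell(2,4) ddc: ∅
  cell(3,5) dcd: ∅
  cell(4,6) cdd: ∅
  cell(5,7) dda: ∅
  cell(6,8) dac: ∅
  cell(7,9) acb: ∅
  cell(0,3) dcdd: ∅
  cell(1,4) cddc: ∅
  cell(2,5) ddcd: ∅
  cell(3,6) dcdd: ∅
  cell(4,7) cdda: ∅
  cell(5,8) ddac: ∅
  cell(6,9) dacb: ∅
  cell(0,4) dcddc: ∅
  cell(1,5) cddcd: ∅
  cell(2,6) ddcdd: ∅
  cell(3,7) dcdda: ∅
  cell(4,8) cddac: ∅
  cell(5,9) ddacb: ∅
  cell(0,5) dcddcd: ∅
  cell(1,6) cddcdd: ∅
  cell(2,7) ddcdda: ∅
  cell(3,8) dcddac: ∅
  cell(4,9) cddacb: ∅
  cell(0,6) dcddcdd: ∅
  cell(1,7) cddcdda: ∅
  cell(2,8) ddcddac: ∅
  cell(3,9) dcddacb: ∅
  cell(0,7) dcddcdda: ∅
  cell(1,8) cddcddac: ∅
  cell(2,9) ddcddacb: ∅
  cell(0,8) dcddcddac: ∅
  cell(1,9) cddcddacb: ∅
  cell(0,9) dcddcddacb: ∅

S ∉ T[0,9] ⇒ NO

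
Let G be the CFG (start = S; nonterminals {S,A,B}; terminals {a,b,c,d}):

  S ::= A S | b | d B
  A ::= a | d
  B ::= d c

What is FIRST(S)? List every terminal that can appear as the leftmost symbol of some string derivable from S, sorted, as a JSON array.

FIRST iteration:
round 1:
  A via A→a: +{a}
  A via A→d: +{d}
  B via B→d c: +{d}
  S via S→A S: +{a,d}
  S via S→b: +{b}
  S: {a,b,d}  A: {a,d}  B: {d}
round 2: (no change)
  S: {a,b,d}  A: {a,d}  B: {d}

FIRST(S) = ["a", "b", "d"]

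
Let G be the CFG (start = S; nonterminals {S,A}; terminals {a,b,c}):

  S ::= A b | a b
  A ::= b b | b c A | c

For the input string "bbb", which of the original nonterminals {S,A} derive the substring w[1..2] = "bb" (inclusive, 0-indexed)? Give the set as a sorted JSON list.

CNF form of G:
  S -> A T0 | T2 T0
  A -> T0 T0 | T0 X3 | c
  T0 -> b
  T1 -> c
  T2 -> a
  X3 -> T1 A

CYK fill (cells [i..j] with 1 ≤ i ≤ j ≤ 2 only):
  cell(1,1) b: {T0}  orig:{}
  cell(2,2) b: {T0}  orig:{}
  cell(1,2) bb: {A}

Original NTs in T[1,2] deriving "bb": ["A"]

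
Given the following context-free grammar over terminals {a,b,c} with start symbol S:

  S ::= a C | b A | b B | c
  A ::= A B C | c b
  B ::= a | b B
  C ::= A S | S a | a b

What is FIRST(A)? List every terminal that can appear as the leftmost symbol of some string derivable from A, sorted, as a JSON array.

FIRST iteration:
iter 1:
  A via A→c b: +{c}
  B via B→a: +{a}
  B via B→b B: +{b}
  C via C→A S: +{c}
  C via C→a b: +{a}
  S via S→a C: +{a}
  S via S→b A: +{b}
  S via S→c: +{c}
  S: {a,b,c}  A: {c}  B: {a,b}  C: {a,c}
iter 2:
  C via C→S a: +{b}
  S: {a,b,c}  A: {c}  B: {a,b}  C: {a,b,c}
iter 3: done
  S: {a,b,c}  A: {c}  B: {a,b}  C: {a,b,c}

FIRST(A) = ["c"]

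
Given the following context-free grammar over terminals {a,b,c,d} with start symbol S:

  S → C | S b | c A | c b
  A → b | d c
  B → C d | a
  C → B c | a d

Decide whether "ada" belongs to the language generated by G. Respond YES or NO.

Convert to CNF:
  S -> B T1 | S T3 | T1 A | T1 T3 | T2 T0
  A -> T0 T1 | b
  B -> C T0 | a
  C -> B T1 | T2 T0
  T0 -> d
  T1 -> c
  T2 -> a
  T3 -> b

CYK table (by increasing span):
  [0..0]={B,T2}  "a"  orig:{B}
  [1..1]={T0}  "d"  orig:{}
  [2..2]={B,T2}  "a"  orig:{B}
  [0..1]={C,S}  "ad"
  [1..2]=∅  "da"
  [0..2]=∅  "ada"

S ∉ T[0,2] ⇒ NO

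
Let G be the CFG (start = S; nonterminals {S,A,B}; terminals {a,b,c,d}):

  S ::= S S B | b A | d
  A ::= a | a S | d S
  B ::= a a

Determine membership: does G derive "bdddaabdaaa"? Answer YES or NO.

Convert to CNF:
  S -> S X3 | T2 A | d
  A -> T0 S | T1 S | a
  B -> T0 T0
  T0 -> a
  T1 -> d
  T2 -> b
  X3 -> S B

Fill CYK table bottom-up:
  T[0,0] 'b' = {T2}  orig:{}
  T[1,1] 'd' = {S,T1}  orig:{S}
  T[2,2] 'd' = {S,T1}  orig:{S}
  T[3,3] 'd' = {S,T1}  orig:{S}
  T[4,4] 'a' = {A,T0}  orig:{A}
  T[5,5] 'a' = {A,T0}  orig:{A}
  T[6,6] 'b' = {T2}  orig:{}
  T[7,7] 'd' = {S,T1}  orig:{S}
  T[8,8] 'a' = {A,T0}  orig:{A}
  T[9,9] 'a' = {A,T0}  orig:{A}
  T[10,10] 'a' = {A,T0}  orig:{A}
  T[0,1] 'bd' = ∅
  T[1,2] 'dd' = {A}
  T[2,3] 'dd' = {A}
  T[3,4] 'da' = ∅
  T[4,5] 'aa' = {B}
  T[5,6] 'ab' = ∅
  T[6,7] 'bd' = ∅
  T[7,8] 'da' = ∅
  T[8,9] 'aa' = {B}
  T[9,10] 'aa' = {B}
  T[0,2] 'bdd' = {S}
  T[1,3] 'ddd' = ∅
  T[2,4] 'dda' = ∅
  T[3,5] 'daa' = {X3}  orig:{}
  T[4,6] 'aab' = ∅
  T[5,7] 'abd' = ∅
  T[6,8] 'bda' = ∅
  T[7,9] 'daa' = {X3}  orig:{}
  T[8,10] 'aaa' = ∅
  T[0,3] 'bddd' = ∅
  T[1,4] 'ddda' = ∅
  T[2,5] 'ddaa' = {S}
  T[3,6] 'daab' = ∅
  T[4,7] 'aabd' = ∅
  T[5,8] 'abda' = ∅
  T[6,9] 'bdaa' = ∅
  T[7,10] 'daaa' = ∅
  T[0,4] 'bddda' = ∅
  T[1,5] 'dddaa' = {A}
  T[2,6] 'ddaab' = ∅
  T[3,7] 'daabd' = ∅
  T[4,8] 'aabda' = ∅
  T[5,9] 'abdaa' = ∅
  T[6,10] 'bdaaa' = ∅
  T[0,5] 'bdddaa' = {S}
  T[1,6] 'dddaab' = ∅
  T[2,7] 'ddaabd' = ∅
  T[3,8] 'daabda' = ∅
  T[4,9] 'aabdaa' = ∅
  T[5,10] 'abdaaa' = ∅
  T[0,6] 'bdddaab' = ∅
  T[1,7] 'dddaabd' = ∅
  T[2,8] 'ddaabda' = ∅
  T[3,9] 'daabdaa' = ∅
  T[4,10] 'aabdaaa' = ∅
  T[0,7] 'bdddaabd' = ∅
  T[1,8] 'dddaabda' = ∅
  T[2,9] 'ddaabdaa' = ∅
  T[3,10] 'daabdaaa' = ∅
  T[0,8] 'bdddaabda' = ∅
  T[1,9] 'dddaabdaa' = ∅
  T[2,10] 'ddaabdaaa' = ∅
  T[0,9] 'bdddaabdaa' = ∅
  T[1,10] 'dddaabdaaa' = ∅
  T[0,10] 'bdddaabdaaa' = ∅

S ∉ T[0,10] ⇒ NO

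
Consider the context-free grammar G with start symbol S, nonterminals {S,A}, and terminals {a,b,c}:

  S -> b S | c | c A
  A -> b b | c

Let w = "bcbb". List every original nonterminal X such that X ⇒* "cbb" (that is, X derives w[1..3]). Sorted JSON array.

CNF form of G:
  S -> T0 S | T1 A | c
  A -> T0 T0 | c
  T0 -> b
  T1 -> c

Fill CYK table bottom-up — only the sub-triangle for w[1..3]:
  T[1,1] 'c' = {A,S,T1}  orig:{A,S}
  T[2,2] 'b' = {T0}  orig:{}
  T[3,3] 'b' = {T0}  orig:{}
  T[1,2] 'cb' = ∅
  T[2,3] 'bb' = {A}
  T[1,3] 'cbb' = {S}

Original NTs in T[1,3] deriving "cbb": ["S"]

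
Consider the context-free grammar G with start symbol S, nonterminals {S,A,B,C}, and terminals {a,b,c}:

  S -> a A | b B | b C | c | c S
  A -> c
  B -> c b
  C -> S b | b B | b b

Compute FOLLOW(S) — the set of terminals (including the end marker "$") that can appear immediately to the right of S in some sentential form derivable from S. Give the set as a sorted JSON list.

Compute FIRST by fixpoint:
iter 1:
  A via A→c: +{c}
  B via B→c b: +{c}
  C via C→b B: +{b}
  S via S→a A: +{a}
  S via S→b B: +{b}
  S via S→c: +{c}
  FIRST[S]={a,b,c}  FIRST[A]={c}  FIRST[B]={c}  FIRST[C]={b}
iter 2:
  C via C→S b: +{a,c}
  FIRST[S]={a,b,c}  FIRST[A]={c}  FIRST[B]={c}  FIRST[C]={a,b,c}
iter 3: — fixpoint
  FIRST[S]={a,b,c}  FIRST[A]={c}  FIRST[B]={c}  FIRST[C]={a,b,c}

Compute FOLLOW by fixpoint:
initialize: $ ∈ FOLLOW(S)
round 1:
  C→S b: FOLLOW(S) ⊇ FIRST(b) = {b}; new: +{b}
  S→a A: FOLLOW(A) ⊇ FOLLOW(S) ⊇ {$,b}; new: +{$,b}
  S→b B: FOLLOW(B) ⊇ FOLLOW(S) ⊇ {$,b}; new: +{$,b}
  S→b C: FOLLOW(C) ⊇ FOLLOW(S) ⊇ {$,b}; new: +{$,b}
  S: {$,b}  A: {$,b}  B: {$,b}  C: {$,b}
round 2: (no change)
  S: {$,b}  A: {$,b}  B: {$,b}  C: {$,b}

FOLLOW(S) = ["$", "b"]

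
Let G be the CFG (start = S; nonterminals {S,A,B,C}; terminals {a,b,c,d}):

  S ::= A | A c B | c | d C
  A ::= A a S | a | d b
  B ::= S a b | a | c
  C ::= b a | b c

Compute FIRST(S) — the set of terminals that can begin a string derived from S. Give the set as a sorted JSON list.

FIRST sets, iterate to fixpoint:
pass 1:
  A via A→a: +{a}
  A via A→d b: +{d}
  B via B→a: +{a}
  B via B→c: +{c}
  C via C→b a: +{b}
  S via S→A: +{a,d}
  S via S→c: +{c}
  S: {a,c,d}  A: {a,d}  B: {a,c}  C: {b}
pass 2:
  B via B→S a b: +{d}
  S: {a,c,d}  A: {a,d}  B: {a,c,d}  C: {b}
pass 3: (stable)
  S: {a,c,d}  A: {a,d}  B: {a,c,d}  C: {b}

FIRST(S) = ["a", "c", "d"]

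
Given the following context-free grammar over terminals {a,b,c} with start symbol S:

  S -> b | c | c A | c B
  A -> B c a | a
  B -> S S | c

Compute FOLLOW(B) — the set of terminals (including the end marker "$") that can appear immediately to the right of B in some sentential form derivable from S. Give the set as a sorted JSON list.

FIRST sets, iterate to fixpoint:
iter 1:
  A via A→a: +{a}
  B via B→c: +{c}
  S via S→b: +{b}
  S via S→c: +{c}
  FIRST(S)={b,c}  FIRST(A)={a}  FIRST(B)={c}
iter 2:
  A via A→B c a: +{c}
  B via B→S S: +{b}
  FIRST(S)={b,c}  FIRST(A)={a,c}  FIRST(B)={b,c}
iter 3:
  A via A→B c a: +{b}
  FIRST(S)={b,c}  FIRST(A)={a,b,c}  FIRST(B)={b,c}
iter 4: (stable)
  FIRST(S)={b,c}  FIRST(A)={a,b,c}  FIRST(B)={b,c}

FOLLOW sets:
initialize: $ ∈ FOLLOW(S)
[1]
  A→B c a: FOLLOW(B) ⊇ FIRST(c) = {c}; new: +{c}
  B→S S: FOLLOW(S) ⊇ FIRST(S) = {b,c}; new: +{b,c}
  S→c A: FOLLOW(A) ⊇ FOLLOW(S) ⊇ {$,b,c}; new: +{$,b,c}
  S→c B: FOLLOW(B) ⊇ FOLLOW(S) ⊇ {$,b,c}; new: +{$,b}
  S: {$,b,c}  A: {$,b,c}  B: {$,b,c}
[2] (stable)
  S: {$,b,c}  A: {$,b,c}  B: {$,b,c}

FOLLOW(B) = ["$", "b", "c"]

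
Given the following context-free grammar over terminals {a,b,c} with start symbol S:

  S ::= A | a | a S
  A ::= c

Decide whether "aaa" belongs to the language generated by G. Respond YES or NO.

CNF form of G:
  S -> T0 S | a | c
  A -> c
  T0 -> a

CYK table (by increasing span):
  cell(0,0) a: {S,T0}  orig:{S}
  cell(1,1) a: {S,T0}  orig:{S}
  cell(2,2) a: {S,T0}  orig:{S}
  cell(0,1) aa: {S}
  cell(1,2) aa: {S}
  cell(0,2) aaa: {S}

S ∈ T[0,2] ⇒ YES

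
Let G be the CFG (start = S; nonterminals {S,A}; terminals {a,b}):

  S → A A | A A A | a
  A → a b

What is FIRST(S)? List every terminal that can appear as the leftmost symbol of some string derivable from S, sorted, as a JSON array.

Compute FIRST by fixpoint:
iter 1:
  A via A→a b: +{a}
  S via S→A A: +{a}
  FIRST(S)={a}  FIRST(A)={a}
iter 2: (stable)
  FIRST(S)={a}  FIRST(A)={a}

FIRST(S) = ["a"]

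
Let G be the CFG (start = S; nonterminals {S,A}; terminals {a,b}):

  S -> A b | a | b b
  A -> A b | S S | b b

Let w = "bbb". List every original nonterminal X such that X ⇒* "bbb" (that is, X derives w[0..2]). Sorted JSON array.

CNF form of G:
  S -> A T0 | T0 T0 | a
  A -> A T0 | S S | T0 T0
  T0 -> b

CYK fill — only the sub-triangle for w[0..2]:
  T[0,0] 'b' = {T0}  orig:{}
  T[1,1] 'b' = {T0}  orig:{}
  T[2,2] 'b' = {T0}  orig:{}
  T[0,1] 'bb' = {A,S}
  T[1,2] 'bb' = {A,S}
  T[0,2] 'bbb' = {A,S}

Original NTs in T[0,2] deriving "bbb": ["A", "S"]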